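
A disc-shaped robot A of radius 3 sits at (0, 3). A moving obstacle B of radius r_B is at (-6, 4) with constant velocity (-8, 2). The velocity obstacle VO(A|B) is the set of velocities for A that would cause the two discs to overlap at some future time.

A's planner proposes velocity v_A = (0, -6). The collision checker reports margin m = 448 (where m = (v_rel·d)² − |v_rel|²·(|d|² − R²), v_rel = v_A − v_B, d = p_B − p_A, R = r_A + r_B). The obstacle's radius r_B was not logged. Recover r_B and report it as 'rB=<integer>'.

m = 448
d = (-6, 1);  v_rel = (8, -8),  |v_rel|² = 128
v_rel×d = (8)·(1) − (-8)·(-6) = -40
since m = R²·128 − (-40)²:  R² = (1600 + 448) / 128 = 16
R = √16 = 4  ⇒  r_B = 4 − 3 = 1

rB=1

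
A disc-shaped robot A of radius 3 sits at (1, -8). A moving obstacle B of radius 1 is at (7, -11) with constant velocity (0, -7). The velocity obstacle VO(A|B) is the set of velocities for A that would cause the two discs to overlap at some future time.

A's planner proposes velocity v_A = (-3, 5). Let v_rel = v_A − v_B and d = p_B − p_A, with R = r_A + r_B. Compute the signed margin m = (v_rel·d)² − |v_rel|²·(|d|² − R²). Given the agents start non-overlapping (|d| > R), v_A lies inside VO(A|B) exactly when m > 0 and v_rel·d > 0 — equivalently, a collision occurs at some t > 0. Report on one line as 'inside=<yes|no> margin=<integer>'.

d = (6, -3),  |d|² = 45;  R = 3+1 = 4,  c = 45−4² = 29
v_rel = (-3, 12),  |v_rel|² = 153;  v_rel·d = (-3)·(6) + (12)·(-3) = -54
153·t² + 108·t + 29 = 0  ⇒  m = (-54)² − 153·29 = -1521
m = -1521 < 0,  v_rel·d = -54 < 0  ⇒  outside

inside=no margin=-1521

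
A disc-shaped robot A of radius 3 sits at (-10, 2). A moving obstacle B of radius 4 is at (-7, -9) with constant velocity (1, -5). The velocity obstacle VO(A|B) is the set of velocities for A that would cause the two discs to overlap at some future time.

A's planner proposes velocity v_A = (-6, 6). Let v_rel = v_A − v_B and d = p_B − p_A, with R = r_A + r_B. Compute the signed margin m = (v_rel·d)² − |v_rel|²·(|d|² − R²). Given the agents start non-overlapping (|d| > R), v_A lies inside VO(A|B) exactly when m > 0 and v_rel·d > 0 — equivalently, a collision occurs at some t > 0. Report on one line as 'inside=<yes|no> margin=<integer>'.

d = (3, -11),  |d|² = 130;  R = 3+4 = 7,  c = 130−7² = 81
v_rel = (-7, 11),  |v_rel|² = 170;  v_rel·d = (-7)·(3) + (11)·(-11) = -142
170·t² + 284·t + 81 = 0  ⇒  m = (-142)² − 170·81 = 6394
m = 6394 > 0,  v_rel·d = -142 < 0  ⇒  outside

inside=no margin=6394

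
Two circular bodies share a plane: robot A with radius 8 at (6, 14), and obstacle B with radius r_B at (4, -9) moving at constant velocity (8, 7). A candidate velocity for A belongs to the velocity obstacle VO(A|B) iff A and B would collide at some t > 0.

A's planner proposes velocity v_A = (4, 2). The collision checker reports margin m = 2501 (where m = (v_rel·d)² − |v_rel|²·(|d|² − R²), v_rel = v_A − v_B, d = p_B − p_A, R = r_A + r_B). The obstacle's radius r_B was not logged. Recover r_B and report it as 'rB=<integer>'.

m = 2501
d = (-2, -23);  v_rel = (-4, -5),  |v_rel|² = 41
v_rel×d = (-4)·(-23) − (-5)·(-2) = 82
since m = R²·41 − 82²:  R² = (6724 + 2501) / 41 = 225
R = √225 = 15  ⇒  r_B = 15 − 8 = 7

rB=7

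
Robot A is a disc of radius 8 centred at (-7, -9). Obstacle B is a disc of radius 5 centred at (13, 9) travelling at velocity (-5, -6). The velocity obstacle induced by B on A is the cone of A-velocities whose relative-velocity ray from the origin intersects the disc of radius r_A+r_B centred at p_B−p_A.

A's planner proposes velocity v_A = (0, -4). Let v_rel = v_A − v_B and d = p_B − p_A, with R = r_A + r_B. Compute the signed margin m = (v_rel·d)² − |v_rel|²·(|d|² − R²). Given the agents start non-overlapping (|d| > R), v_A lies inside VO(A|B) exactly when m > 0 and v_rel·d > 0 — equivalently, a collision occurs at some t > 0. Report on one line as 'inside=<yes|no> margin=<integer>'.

d = (20, 18),  |d|² = 724;  R = 8+5 = 13,  c = 724−13² = 555
v_rel = (5, 2),  |v_rel|² = 29;  v_rel·d = (5)·(20) + (2)·(18) = 136
29·t² − 272·t + 555 = 0  ⇒  m = 136² − 29·555 = 2401
m = 2401 > 0,  v_rel·d = 136 > 0  ⇒  inside

inside=yes margin=2401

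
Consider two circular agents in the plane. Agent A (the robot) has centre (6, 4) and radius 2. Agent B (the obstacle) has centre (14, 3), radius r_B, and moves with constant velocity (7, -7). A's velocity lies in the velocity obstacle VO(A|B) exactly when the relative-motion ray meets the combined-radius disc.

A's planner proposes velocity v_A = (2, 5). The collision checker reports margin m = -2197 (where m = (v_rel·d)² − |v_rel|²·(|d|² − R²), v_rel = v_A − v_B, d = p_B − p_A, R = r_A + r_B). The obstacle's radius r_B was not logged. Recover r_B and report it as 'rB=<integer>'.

m = -2197
d = (8, -1);  v_rel = (-5, 12),  |v_rel|² = 169
v_rel×d = (-5)·(-1) − (12)·(8) = -91
since m = R²·169 − (-91)²:  R² = (8281 + -2197) / 169 = 36
R = √36 = 6  ⇒  r_B = 6 − 2 = 4

rB=4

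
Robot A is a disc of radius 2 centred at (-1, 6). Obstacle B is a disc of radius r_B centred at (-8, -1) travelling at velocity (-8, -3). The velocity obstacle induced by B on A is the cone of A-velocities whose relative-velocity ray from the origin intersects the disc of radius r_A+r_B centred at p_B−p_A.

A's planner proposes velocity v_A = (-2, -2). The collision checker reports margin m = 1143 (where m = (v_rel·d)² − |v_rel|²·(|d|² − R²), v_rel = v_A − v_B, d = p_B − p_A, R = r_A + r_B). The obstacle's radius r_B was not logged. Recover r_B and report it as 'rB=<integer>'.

m = 1143
d = (-7, -7);  v_rel = (6, 1),  |v_rel|² = 37
v_rel×d = (6)·(-7) − (1)·(-7) = -35
since m = R²·37 − (-35)²:  R² = (1225 + 1143) / 37 = 64
R = √64 = 8  ⇒  r_B = 8 − 2 = 6

rB=6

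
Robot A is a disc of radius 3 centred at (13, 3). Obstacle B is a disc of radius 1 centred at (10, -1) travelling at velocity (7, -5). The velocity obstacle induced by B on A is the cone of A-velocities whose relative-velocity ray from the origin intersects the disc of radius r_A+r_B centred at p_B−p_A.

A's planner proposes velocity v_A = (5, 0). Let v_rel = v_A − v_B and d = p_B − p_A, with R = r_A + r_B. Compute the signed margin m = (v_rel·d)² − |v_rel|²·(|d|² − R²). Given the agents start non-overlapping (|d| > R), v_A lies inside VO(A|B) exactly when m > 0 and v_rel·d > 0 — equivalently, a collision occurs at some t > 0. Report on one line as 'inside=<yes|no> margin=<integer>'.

d = (-3, -4),  |d|² = 25;  R = 3+1 = 4,  c = 25−4² = 9
v_rel = (-2, 5),  |v_rel|² = 29;  v_rel·d = (-2)·(-3) + (5)·(-4) = -14
29·t² + 28·t + 9 = 0  ⇒  m = (-14)² − 29·9 = -65
m = -65 < 0,  v_rel·d = -14 < 0  ⇒  outside

inside=no margin=-65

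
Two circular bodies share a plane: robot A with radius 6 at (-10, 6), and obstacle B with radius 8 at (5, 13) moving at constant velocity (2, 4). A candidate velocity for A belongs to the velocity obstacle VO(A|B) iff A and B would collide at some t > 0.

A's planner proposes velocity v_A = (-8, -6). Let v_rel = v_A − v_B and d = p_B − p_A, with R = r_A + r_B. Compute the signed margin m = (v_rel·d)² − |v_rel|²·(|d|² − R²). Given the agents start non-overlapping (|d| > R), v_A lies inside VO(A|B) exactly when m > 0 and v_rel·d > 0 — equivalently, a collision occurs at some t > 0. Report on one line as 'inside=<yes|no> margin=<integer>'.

d = (15, 7),  |d|² = 274;  R = 6+8 = 14,  c = 274−14² = 78
v_rel = (-10, -10),  |v_rel|² = 200;  v_rel·d = (-10)·(15) + (-10)·(7) = -220
200·t² + 440·t + 78 = 0  ⇒  m = (-220)² − 200·78 = 32800
m = 32800 > 0,  v_rel·d = -220 < 0  ⇒  outside

inside=no margin=32800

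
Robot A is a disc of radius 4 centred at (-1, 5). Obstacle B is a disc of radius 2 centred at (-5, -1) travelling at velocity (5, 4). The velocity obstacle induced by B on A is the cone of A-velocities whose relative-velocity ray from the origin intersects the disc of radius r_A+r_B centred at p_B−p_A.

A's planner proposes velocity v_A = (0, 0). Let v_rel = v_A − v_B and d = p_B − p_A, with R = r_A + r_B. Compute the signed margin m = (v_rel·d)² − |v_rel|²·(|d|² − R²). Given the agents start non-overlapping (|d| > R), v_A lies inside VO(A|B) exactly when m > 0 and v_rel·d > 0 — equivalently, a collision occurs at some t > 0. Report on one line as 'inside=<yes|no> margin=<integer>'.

d = (-4, -6),  |d|² = 52;  R = 4+2 = 6,  c = 52−6² = 16
v_rel = (-5, -4),  |v_rel|² = 41;  v_rel·d = (-5)·(-4) + (-4)·(-6) = 44
41·t² − 88·t + 16 = 0  ⇒  m = 44² − 41·16 = 1280
m = 1280 > 0,  v_rel·d = 44 > 0  ⇒  inside

inside=yes margin=1280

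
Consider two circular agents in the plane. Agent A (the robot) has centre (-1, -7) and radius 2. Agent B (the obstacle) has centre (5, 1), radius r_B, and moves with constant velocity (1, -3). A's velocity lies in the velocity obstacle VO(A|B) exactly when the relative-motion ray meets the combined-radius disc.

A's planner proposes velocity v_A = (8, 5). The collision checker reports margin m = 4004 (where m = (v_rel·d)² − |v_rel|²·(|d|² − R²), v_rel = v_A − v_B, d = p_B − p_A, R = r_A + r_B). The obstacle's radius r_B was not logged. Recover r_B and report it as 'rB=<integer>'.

m = 4004
d = (6, 8);  v_rel = (7, 8),  |v_rel|² = 113
v_rel×d = (7)·(8) − (8)·(6) = 8
since m = R²·113 − 8²:  R² = (64 + 4004) / 113 = 36
R = √36 = 6  ⇒  r_B = 6 − 2 = 4

rB=4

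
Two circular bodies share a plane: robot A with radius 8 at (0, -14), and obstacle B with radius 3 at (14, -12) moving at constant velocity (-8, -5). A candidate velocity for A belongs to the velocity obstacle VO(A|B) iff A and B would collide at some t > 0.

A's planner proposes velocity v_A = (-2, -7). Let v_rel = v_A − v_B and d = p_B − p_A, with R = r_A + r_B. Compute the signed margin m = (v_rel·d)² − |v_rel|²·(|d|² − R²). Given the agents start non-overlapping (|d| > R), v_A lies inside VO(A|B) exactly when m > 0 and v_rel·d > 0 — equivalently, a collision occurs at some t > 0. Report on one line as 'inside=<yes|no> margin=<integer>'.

d = (14, 2),  |d|² = 200;  R = 8+3 = 11,  c = 200−11² = 79
v_rel = (6, -2),  |v_rel|² = 40;  v_rel·d = (6)·(14) + (-2)·(2) = 80
40·t² − 160·t + 79 = 0  ⇒  m = 80² − 40·79 = 3240
m = 3240 > 0,  v_rel·d = 80 > 0  ⇒  inside

inside=yes margin=3240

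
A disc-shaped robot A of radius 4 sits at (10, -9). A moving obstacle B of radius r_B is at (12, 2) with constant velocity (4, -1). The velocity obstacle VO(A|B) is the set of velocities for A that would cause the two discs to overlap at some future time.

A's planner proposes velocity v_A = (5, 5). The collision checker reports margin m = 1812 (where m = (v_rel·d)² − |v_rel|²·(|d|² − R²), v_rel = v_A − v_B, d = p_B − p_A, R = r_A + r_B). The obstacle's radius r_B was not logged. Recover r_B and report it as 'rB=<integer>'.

m = 1812
d = (2, 11);  v_rel = (1, 6),  |v_rel|² = 37
v_rel×d = (1)·(11) − (6)·(2) = -1
since m = R²·37 − (-1)²:  R² = (1 + 1812) / 37 = 49
R = √49 = 7  ⇒  r_B = 7 − 4 = 3

rB=3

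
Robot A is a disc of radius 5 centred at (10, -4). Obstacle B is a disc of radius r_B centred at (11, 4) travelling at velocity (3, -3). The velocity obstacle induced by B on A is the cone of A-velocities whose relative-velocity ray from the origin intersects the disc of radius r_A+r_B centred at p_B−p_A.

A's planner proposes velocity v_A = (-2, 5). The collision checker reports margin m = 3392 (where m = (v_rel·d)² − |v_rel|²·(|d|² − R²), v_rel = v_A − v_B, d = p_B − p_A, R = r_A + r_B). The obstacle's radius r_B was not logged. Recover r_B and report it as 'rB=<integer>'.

m = 3392
d = (1, 8);  v_rel = (-5, 8),  |v_rel|² = 89
v_rel×d = (-5)·(8) − (8)·(1) = -48
since m = R²·89 − (-48)²:  R² = (2304 + 3392) / 89 = 64
R = √64 = 8  ⇒  r_B = 8 − 5 = 3

rB=3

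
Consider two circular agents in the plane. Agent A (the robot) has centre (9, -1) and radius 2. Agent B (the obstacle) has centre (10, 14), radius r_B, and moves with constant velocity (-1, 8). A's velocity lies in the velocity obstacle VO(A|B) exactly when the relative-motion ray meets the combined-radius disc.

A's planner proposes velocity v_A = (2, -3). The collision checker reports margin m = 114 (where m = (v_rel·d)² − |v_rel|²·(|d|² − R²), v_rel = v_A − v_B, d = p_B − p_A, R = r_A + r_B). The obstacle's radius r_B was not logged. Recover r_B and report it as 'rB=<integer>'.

m = 114
d = (1, 15);  v_rel = (3, -11),  |v_rel|² = 130
v_rel×d = (3)·(15) − (-11)·(1) = 56
since m = R²·130 − 56²:  R² = (3136 + 114) / 130 = 25
R = √25 = 5  ⇒  r_B = 5 − 2 = 3

rB=3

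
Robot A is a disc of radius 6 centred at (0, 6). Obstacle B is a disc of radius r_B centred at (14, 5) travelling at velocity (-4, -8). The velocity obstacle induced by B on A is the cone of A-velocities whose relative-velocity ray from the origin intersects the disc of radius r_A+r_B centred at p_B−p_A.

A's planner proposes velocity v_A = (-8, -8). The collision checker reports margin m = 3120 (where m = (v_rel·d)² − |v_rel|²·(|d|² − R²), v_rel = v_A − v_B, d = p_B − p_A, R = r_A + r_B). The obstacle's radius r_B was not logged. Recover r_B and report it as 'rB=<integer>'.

m = 3120
d = (14, -1);  v_rel = (-4, 0),  |v_rel|² = 16
v_rel×d = (-4)·(-1) − (0)·(14) = 4
since m = R²·16 − 4²:  R² = (16 + 3120) / 16 = 196
R = √196 = 14  ⇒  r_B = 14 − 6 = 8

rB=8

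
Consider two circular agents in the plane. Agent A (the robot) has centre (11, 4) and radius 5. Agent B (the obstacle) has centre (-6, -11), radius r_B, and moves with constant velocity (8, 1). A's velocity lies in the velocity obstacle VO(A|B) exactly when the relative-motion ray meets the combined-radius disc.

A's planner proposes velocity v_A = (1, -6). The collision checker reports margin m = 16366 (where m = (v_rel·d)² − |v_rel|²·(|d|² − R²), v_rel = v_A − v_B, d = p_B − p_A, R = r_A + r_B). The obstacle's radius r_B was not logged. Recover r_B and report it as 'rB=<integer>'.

m = 16366
d = (-17, -15);  v_rel = (-7, -7),  |v_rel|² = 98
v_rel×d = (-7)·(-15) − (-7)·(-17) = -14
since m = R²·98 − (-14)²:  R² = (196 + 16366) / 98 = 169
R = √169 = 13  ⇒  r_B = 13 − 5 = 8

rB=8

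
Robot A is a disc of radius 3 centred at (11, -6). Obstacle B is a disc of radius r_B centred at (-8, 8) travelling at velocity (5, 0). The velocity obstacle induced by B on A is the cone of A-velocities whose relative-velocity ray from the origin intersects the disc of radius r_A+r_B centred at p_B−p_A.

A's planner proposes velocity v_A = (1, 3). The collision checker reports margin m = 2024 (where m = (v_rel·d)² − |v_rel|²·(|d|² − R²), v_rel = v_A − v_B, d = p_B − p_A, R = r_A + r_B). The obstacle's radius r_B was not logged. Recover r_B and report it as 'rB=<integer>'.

m = 2024
d = (-19, 14);  v_rel = (-4, 3),  |v_rel|² = 25
v_rel×d = (-4)·(14) − (3)·(-19) = 1
since m = R²·25 − 1²:  R² = (1 + 2024) / 25 = 81
R = √81 = 9  ⇒  r_B = 9 − 3 = 6

rB=6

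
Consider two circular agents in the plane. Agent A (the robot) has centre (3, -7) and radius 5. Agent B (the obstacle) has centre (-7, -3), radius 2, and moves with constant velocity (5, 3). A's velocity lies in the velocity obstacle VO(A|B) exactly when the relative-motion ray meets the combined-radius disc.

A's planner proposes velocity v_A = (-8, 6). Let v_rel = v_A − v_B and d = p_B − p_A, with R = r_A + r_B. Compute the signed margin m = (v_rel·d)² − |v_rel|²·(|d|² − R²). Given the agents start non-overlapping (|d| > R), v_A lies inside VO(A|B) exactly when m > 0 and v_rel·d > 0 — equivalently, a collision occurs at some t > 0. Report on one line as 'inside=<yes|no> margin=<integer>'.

d = (-10, 4),  |d|² = 116;  R = 5+2 = 7,  c = 116−7² = 67
v_rel = (-13, 3),  |v_rel|² = 178;  v_rel·d = (-13)·(-10) + (3)·(4) = 142
178·t² − 284·t + 67 = 0  ⇒  m = 142² − 178·67 = 8238
m = 8238 > 0,  v_rel·d = 142 > 0  ⇒  inside

inside=yes margin=8238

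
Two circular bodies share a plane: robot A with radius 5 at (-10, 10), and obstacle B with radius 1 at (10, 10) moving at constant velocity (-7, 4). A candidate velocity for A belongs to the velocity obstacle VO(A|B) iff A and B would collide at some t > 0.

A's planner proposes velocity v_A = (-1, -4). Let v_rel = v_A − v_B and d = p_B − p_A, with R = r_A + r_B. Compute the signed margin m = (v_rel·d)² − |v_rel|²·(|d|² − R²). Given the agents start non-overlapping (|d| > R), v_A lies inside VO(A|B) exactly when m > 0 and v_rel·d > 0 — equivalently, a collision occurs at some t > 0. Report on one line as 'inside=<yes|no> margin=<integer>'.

d = (20, 0),  |d|² = 400;  R = 5+1 = 6,  c = 400−6² = 364
v_rel = (6, -8),  |v_rel|² = 100;  v_rel·d = (6)·(20) + (-8)·(0) = 120
100·t² − 240·t + 364 = 0  ⇒  m = 120² − 100·364 = -22000
m = -22000 < 0,  v_rel·d = 120 > 0  ⇒  outside

inside=no margin=-22000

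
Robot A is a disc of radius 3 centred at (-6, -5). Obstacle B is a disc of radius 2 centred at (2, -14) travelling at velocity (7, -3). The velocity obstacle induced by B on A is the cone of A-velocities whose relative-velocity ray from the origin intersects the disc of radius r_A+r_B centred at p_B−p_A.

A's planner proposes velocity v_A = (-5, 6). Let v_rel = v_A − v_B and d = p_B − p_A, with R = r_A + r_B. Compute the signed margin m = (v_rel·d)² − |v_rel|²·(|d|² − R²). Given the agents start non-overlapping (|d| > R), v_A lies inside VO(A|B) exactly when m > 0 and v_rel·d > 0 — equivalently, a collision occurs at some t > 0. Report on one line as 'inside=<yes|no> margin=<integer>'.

d = (8, -9),  |d|² = 145;  R = 3+2 = 5,  c = 145−5² = 120
v_rel = (-12, 9),  |v_rel|² = 225;  v_rel·d = (-12)·(8) + (9)·(-9) = -177
225·t² + 354·t + 120 = 0  ⇒  m = (-177)² − 225·120 = 4329
m = 4329 > 0,  v_rel·d = -177 < 0  ⇒  outside

inside=no margin=4329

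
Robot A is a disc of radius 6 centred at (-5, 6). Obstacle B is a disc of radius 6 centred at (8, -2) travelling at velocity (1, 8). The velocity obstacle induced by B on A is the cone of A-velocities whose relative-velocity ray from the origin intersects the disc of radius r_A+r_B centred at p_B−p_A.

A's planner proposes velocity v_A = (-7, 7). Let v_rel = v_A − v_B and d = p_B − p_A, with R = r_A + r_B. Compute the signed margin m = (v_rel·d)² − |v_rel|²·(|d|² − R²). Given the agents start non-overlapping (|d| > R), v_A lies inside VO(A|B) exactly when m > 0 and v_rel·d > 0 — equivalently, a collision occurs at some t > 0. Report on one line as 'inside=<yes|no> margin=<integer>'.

d = (13, -8),  |d|² = 233;  R = 6+6 = 12,  c = 233−12² = 89
v_rel = (-8, -1),  |v_rel|² = 65;  v_rel·d = (-8)·(13) + (-1)·(-8) = -96
65·t² + 192·t + 89 = 0  ⇒  m = (-96)² − 65·89 = 3431
m = 3431 > 0,  v_rel·d = -96 < 0  ⇒  outside

inside=no margin=3431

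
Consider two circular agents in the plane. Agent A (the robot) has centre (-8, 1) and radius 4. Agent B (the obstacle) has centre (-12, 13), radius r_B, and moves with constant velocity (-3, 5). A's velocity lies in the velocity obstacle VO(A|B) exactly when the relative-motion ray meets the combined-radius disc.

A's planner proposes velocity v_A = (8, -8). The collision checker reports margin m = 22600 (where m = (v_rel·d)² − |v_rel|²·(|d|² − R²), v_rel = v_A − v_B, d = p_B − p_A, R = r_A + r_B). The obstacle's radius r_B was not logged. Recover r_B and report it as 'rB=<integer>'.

m = 22600
d = (-4, 12);  v_rel = (11, -13),  |v_rel|² = 290
v_rel×d = (11)·(12) − (-13)·(-4) = 80
since m = R²·290 − 80²:  R² = (6400 + 22600) / 290 = 100
R = √100 = 10  ⇒  r_B = 10 − 4 = 6

rB=6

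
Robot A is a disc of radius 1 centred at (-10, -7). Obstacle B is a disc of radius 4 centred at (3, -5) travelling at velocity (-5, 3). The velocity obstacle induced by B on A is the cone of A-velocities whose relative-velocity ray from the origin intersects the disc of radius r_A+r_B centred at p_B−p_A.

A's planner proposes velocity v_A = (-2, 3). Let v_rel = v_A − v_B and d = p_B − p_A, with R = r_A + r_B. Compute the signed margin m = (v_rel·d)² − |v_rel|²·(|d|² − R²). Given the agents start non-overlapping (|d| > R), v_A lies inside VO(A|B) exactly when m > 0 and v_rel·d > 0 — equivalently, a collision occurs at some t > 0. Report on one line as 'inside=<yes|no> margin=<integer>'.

d = (13, 2),  |d|² = 173;  R = 1+4 = 5,  c = 173−5² = 148
v_rel = (3, 0),  |v_rel|² = 9;  v_rel·d = (3)·(13) + (0)·(2) = 39
9·t² − 78·t + 148 = 0  ⇒  m = 39² − 9·148 = 189
m = 189 > 0,  v_rel·d = 39 > 0  ⇒  inside

inside=yes margin=189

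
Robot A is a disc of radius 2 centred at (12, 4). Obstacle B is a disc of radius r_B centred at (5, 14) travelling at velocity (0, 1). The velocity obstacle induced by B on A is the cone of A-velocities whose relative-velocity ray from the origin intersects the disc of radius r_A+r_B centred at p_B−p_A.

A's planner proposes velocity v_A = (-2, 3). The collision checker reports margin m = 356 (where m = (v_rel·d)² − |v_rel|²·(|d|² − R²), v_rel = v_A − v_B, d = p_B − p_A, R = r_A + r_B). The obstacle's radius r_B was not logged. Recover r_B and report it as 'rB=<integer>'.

m = 356
d = (-7, 10);  v_rel = (-2, 2),  |v_rel|² = 8
v_rel×d = (-2)·(10) − (2)·(-7) = -6
since m = R²·8 − (-6)²:  R² = (36 + 356) / 8 = 49
R = √49 = 7  ⇒  r_B = 7 − 2 = 5

rB=5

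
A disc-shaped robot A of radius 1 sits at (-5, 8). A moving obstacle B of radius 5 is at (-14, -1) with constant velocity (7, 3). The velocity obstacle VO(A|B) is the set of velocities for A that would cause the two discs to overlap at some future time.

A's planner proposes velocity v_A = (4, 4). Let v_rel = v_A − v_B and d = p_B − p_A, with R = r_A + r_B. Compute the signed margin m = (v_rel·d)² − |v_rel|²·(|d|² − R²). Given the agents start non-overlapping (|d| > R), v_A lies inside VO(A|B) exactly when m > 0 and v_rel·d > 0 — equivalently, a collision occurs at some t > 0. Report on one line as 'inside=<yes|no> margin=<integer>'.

d = (-9, -9),  |d|² = 162;  R = 1+5 = 6,  c = 162−6² = 126
v_rel = (-3, 1),  |v_rel|² = 10;  v_rel·d = (-3)·(-9) + (1)·(-9) = 18
10·t² − 36·t + 126 = 0  ⇒  m = 18² − 10·126 = -936
m = -936 < 0,  v_rel·d = 18 > 0  ⇒  outside

inside=no margin=-936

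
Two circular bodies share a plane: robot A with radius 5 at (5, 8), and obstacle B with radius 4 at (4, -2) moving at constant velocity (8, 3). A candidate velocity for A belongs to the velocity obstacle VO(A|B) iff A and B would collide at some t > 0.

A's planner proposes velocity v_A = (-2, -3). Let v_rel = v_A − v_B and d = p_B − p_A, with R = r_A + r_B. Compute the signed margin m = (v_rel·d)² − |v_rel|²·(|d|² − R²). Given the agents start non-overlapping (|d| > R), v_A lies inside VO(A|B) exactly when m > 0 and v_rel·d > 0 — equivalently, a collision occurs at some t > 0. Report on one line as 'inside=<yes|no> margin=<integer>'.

d = (-1, -10),  |d|² = 101;  R = 5+4 = 9,  c = 101−9² = 20
v_rel = (-10, -6),  |v_rel|² = 136;  v_rel·d = (-10)·(-1) + (-6)·(-10) = 70
136·t² − 140·t + 20 = 0  ⇒  m = 70² − 136·20 = 2180
m = 2180 > 0,  v_rel·d = 70 > 0  ⇒  inside

inside=yes margin=2180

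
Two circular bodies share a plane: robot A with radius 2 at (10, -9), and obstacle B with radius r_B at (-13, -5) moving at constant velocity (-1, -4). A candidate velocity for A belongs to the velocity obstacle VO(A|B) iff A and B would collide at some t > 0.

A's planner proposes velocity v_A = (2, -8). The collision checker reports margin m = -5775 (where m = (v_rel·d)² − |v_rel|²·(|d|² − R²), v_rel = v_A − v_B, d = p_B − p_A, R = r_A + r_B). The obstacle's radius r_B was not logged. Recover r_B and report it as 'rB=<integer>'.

m = -5775
d = (-23, 4);  v_rel = (3, -4),  |v_rel|² = 25
v_rel×d = (3)·(4) − (-4)·(-23) = -80
since m = R²·25 − (-80)²:  R² = (6400 + -5775) / 25 = 25
R = √25 = 5  ⇒  r_B = 5 − 2 = 3

rB=3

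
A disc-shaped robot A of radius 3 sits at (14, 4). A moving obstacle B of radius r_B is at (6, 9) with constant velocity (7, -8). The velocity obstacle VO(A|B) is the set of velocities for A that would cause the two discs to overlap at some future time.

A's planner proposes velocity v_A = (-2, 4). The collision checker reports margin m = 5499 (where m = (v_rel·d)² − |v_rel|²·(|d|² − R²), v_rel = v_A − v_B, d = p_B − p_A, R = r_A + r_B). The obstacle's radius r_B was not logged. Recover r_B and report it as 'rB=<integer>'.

m = 5499
d = (-8, 5);  v_rel = (-9, 12),  |v_rel|² = 225
v_rel×d = (-9)·(5) − (12)·(-8) = 51
since m = R²·225 − 51²:  R² = (2601 + 5499) / 225 = 36
R = √36 = 6  ⇒  r_B = 6 − 3 = 3

rB=3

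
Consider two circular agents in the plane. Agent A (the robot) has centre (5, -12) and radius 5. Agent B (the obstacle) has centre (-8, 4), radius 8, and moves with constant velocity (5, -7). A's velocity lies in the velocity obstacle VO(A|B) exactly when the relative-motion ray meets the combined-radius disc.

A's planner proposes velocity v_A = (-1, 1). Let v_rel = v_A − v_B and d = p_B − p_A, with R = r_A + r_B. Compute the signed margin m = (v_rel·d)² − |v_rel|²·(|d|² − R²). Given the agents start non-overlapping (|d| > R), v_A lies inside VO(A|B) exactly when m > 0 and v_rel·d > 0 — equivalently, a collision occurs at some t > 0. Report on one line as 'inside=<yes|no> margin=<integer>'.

d = (-13, 16),  |d|² = 425;  R = 5+8 = 13,  c = 425−13² = 256
v_rel = (-6, 8),  |v_rel|² = 100;  v_rel·d = (-6)·(-13) + (8)·(16) = 206
100·t² − 412·t + 256 = 0  ⇒  m = 206² − 100·256 = 16836
m = 16836 > 0,  v_rel·d = 206 > 0  ⇒  inside

inside=yes margin=16836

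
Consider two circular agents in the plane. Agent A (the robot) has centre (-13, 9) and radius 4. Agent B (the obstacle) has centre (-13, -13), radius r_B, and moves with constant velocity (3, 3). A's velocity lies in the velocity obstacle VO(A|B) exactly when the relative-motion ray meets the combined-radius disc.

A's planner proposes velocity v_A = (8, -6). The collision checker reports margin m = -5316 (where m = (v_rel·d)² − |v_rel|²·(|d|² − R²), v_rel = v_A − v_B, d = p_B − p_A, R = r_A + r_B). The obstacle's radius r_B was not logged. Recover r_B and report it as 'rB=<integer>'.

m = -5316
d = (0, -22);  v_rel = (5, -9),  |v_rel|² = 106
v_rel×d = (5)·(-22) − (-9)·(0) = -110
since m = R²·106 − (-110)²:  R² = (12100 + -5316) / 106 = 64
R = √64 = 8  ⇒  r_B = 8 − 4 = 4

rB=4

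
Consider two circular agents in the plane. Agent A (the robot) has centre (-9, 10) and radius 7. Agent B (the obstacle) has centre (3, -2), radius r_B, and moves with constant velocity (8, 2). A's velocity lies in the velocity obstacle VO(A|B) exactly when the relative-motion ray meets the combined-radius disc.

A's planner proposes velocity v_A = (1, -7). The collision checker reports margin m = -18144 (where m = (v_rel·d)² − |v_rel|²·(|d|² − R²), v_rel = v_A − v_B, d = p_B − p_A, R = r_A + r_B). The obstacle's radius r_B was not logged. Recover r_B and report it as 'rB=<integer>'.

m = -18144
d = (12, -12);  v_rel = (-7, -9),  |v_rel|² = 130
v_rel×d = (-7)·(-12) − (-9)·(12) = 192
since m = R²·130 − 192²:  R² = (36864 + -18144) / 130 = 144
R = √144 = 12  ⇒  r_B = 12 − 7 = 5

rB=5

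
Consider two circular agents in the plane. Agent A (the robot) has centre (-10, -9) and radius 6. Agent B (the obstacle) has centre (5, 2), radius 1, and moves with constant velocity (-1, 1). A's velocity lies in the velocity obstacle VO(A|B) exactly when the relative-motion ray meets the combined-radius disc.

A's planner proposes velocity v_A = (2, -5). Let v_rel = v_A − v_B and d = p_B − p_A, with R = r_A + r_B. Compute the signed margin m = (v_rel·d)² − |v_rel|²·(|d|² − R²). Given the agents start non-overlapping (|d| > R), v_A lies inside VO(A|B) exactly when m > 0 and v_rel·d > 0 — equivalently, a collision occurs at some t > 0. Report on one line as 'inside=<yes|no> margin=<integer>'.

d = (15, 11),  |d|² = 346;  R = 6+1 = 7,  c = 346−7² = 297
v_rel = (3, -6),  |v_rel|² = 45;  v_rel·d = (3)·(15) + (-6)·(11) = -21
45·t² + 42·t + 297 = 0  ⇒  m = (-21)² − 45·297 = -12924
m = -12924 < 0,  v_rel·d = -21 < 0  ⇒  outside

inside=no margin=-12924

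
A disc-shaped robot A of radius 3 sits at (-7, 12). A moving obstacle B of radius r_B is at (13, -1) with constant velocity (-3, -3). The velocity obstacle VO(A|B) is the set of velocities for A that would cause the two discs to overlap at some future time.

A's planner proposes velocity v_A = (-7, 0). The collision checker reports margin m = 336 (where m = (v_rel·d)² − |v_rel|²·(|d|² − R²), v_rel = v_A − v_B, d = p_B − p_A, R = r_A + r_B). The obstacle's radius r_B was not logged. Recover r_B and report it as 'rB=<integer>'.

m = 336
d = (20, -13);  v_rel = (-4, 3),  |v_rel|² = 25
v_rel×d = (-4)·(-13) − (3)·(20) = -8
since m = R²·25 − (-8)²:  R² = (64 + 336) / 25 = 16
R = √16 = 4  ⇒  r_B = 4 − 3 = 1

rB=1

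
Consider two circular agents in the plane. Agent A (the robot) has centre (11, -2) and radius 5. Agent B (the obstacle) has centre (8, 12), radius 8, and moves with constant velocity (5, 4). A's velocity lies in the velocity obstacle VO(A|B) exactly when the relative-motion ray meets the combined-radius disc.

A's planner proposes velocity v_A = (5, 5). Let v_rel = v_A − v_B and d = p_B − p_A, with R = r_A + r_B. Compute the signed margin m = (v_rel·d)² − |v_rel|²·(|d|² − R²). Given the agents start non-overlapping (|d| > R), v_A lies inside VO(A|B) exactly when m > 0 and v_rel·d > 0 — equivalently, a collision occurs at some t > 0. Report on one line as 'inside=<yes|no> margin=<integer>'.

d = (-3, 14),  |d|² = 205;  R = 5+8 = 13,  c = 205−13² = 36
v_rel = (0, 1),  |v_rel|² = 1;  v_rel·d = (0)·(-3) + (1)·(14) = 14
1·t² − 28·t + 36 = 0  ⇒  m = 14² − 1·36 = 160
m = 160 > 0,  v_rel·d = 14 > 0  ⇒  inside

inside=yes margin=160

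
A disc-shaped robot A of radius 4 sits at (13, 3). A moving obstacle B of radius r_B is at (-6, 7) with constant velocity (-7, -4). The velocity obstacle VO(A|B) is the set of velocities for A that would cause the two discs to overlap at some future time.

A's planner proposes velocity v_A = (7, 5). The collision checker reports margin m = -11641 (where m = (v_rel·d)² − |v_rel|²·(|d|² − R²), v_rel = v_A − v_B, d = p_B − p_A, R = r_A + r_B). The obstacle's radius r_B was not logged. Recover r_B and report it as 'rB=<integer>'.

m = -11641
d = (-19, 4);  v_rel = (14, 9),  |v_rel|² = 277
v_rel×d = (14)·(4) − (9)·(-19) = 227
since m = R²·277 − 227²:  R² = (51529 + -11641) / 277 = 144
R = √144 = 12  ⇒  r_B = 12 − 4 = 8

rB=8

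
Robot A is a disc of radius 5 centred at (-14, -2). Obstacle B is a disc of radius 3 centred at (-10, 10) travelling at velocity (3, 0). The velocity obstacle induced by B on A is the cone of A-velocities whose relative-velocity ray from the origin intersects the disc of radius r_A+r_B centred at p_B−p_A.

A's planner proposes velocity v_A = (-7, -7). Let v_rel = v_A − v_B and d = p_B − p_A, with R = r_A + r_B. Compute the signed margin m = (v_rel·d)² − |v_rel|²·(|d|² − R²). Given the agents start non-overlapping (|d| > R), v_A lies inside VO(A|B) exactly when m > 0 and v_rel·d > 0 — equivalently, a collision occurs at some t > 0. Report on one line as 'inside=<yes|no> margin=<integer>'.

d = (4, 12),  |d|² = 160;  R = 5+3 = 8,  c = 160−8² = 96
v_rel = (-10, -7),  |v_rel|² = 149;  v_rel·d = (-10)·(4) + (-7)·(12) = -124
149·t² + 248·t + 96 = 0  ⇒  m = (-124)² − 149·96 = 1072
m = 1072 > 0,  v_rel·d = -124 < 0  ⇒  outside

inside=no margin=1072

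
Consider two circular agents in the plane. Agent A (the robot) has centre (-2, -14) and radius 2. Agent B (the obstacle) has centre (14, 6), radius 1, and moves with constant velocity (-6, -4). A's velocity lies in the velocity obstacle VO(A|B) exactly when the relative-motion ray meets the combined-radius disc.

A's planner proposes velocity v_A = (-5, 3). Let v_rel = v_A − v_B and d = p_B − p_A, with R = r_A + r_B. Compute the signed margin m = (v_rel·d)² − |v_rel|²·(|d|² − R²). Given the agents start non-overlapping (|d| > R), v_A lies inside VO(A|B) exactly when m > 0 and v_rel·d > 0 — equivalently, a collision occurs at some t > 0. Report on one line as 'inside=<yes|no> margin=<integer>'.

d = (16, 20),  |d|² = 656;  R = 2+1 = 3,  c = 656−3² = 647
v_rel = (1, 7),  |v_rel|² = 50;  v_rel·d = (1)·(16) + (7)·(20) = 156
50·t² − 312·t + 647 = 0  ⇒  m = 156² − 50·647 = -8014
m = -8014 < 0,  v_rel·d = 156 > 0  ⇒  outside

inside=no margin=-8014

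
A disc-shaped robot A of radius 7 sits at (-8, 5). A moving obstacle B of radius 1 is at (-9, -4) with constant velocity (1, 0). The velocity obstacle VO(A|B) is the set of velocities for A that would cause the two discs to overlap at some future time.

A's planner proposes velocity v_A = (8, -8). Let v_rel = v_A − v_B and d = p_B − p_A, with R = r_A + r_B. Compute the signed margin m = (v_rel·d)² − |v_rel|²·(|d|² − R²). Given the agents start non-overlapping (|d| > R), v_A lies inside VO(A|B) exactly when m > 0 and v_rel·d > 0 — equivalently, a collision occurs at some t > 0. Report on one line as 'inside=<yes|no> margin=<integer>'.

d = (-1, -9),  |d|² = 82;  R = 7+1 = 8,  c = 82−8² = 18
v_rel = (7, -8),  |v_rel|² = 113;  v_rel·d = (7)·(-1) + (-8)·(-9) = 65
113·t² − 130·t + 18 = 0  ⇒  m = 65² − 113·18 = 2191
m = 2191 > 0,  v_rel·d = 65 > 0  ⇒  inside

inside=yes margin=2191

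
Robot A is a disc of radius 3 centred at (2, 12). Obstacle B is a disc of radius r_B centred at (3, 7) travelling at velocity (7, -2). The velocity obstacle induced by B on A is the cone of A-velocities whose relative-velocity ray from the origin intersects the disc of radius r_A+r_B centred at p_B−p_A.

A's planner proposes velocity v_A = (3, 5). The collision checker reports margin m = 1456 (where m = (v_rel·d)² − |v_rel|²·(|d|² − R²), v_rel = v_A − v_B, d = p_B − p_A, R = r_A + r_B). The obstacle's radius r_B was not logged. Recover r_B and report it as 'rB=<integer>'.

m = 1456
d = (1, -5);  v_rel = (-4, 7),  |v_rel|² = 65
v_rel×d = (-4)·(-5) − (7)·(1) = 13
since m = R²·65 − 13²:  R² = (169 + 1456) / 65 = 25
R = √25 = 5  ⇒  r_B = 5 − 3 = 2

rB=2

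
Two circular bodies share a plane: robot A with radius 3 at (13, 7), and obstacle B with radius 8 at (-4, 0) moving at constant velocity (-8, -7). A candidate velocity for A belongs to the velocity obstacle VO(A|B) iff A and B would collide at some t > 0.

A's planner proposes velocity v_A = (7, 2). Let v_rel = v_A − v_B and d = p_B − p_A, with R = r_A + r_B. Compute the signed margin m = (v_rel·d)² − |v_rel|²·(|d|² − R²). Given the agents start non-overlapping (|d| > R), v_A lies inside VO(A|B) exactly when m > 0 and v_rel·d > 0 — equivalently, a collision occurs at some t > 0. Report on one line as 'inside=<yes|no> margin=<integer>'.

d = (-17, -7),  |d|² = 338;  R = 3+8 = 11,  c = 338−11² = 217
v_rel = (15, 9),  |v_rel|² = 306;  v_rel·d = (15)·(-17) + (9)·(-7) = -318
306·t² + 636·t + 217 = 0  ⇒  m = (-318)² − 306·217 = 34722
m = 34722 > 0,  v_rel·d = -318 < 0  ⇒  outside

inside=no margin=34722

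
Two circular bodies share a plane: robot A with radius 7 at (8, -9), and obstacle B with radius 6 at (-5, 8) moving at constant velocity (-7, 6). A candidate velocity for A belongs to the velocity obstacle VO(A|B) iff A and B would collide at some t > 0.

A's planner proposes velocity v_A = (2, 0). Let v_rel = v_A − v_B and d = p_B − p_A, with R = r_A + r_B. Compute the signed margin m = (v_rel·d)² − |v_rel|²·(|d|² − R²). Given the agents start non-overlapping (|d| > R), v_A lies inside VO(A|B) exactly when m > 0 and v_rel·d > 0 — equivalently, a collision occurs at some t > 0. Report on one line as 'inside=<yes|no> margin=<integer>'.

d = (-13, 17),  |d|² = 458;  R = 7+6 = 13,  c = 458−13² = 289
v_rel = (9, -6),  |v_rel|² = 117;  v_rel·d = (9)·(-13) + (-6)·(17) = -219
117·t² + 438·t + 289 = 0  ⇒  m = (-219)² − 117·289 = 14148
m = 14148 > 0,  v_rel·d = -219 < 0  ⇒  outside

inside=no margin=14148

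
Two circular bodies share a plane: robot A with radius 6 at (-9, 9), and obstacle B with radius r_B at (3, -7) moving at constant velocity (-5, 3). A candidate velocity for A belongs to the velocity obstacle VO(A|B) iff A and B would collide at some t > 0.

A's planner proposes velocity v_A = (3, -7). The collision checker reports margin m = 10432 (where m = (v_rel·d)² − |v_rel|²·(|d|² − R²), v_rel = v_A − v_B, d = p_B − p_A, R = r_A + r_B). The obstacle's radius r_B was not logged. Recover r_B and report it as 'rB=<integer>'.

m = 10432
d = (12, -16);  v_rel = (8, -10),  |v_rel|² = 164
v_rel×d = (8)·(-16) − (-10)·(12) = -8
since m = R²·164 − (-8)²:  R² = (64 + 10432) / 164 = 64
R = √64 = 8  ⇒  r_B = 8 − 6 = 2

rB=2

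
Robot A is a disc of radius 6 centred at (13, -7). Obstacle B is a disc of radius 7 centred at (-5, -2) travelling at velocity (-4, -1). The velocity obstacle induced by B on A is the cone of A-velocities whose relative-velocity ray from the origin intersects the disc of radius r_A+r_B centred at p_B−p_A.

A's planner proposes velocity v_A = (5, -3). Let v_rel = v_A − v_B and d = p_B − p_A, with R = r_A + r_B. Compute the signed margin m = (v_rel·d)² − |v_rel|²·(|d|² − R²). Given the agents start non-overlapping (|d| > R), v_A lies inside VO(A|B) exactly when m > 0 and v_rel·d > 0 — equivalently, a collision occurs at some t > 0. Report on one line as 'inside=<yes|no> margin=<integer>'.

d = (-18, 5),  |d|² = 349;  R = 6+7 = 13,  c = 349−13² = 180
v_rel = (9, -2),  |v_rel|² = 85;  v_rel·d = (9)·(-18) + (-2)·(5) = -172
85·t² + 344·t + 180 = 0  ⇒  m = (-172)² − 85·180 = 14284
m = 14284 > 0,  v_rel·d = -172 < 0  ⇒  outside

inside=no margin=14284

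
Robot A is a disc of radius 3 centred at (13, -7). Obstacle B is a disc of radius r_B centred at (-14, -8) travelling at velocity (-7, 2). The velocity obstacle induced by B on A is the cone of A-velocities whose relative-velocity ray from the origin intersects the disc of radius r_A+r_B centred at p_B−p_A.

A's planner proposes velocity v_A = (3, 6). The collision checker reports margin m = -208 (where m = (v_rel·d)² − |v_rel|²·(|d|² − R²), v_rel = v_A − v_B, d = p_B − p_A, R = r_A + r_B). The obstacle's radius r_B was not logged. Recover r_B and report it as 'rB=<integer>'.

m = -208
d = (-27, -1);  v_rel = (10, 4),  |v_rel|² = 116
v_rel×d = (10)·(-1) − (4)·(-27) = 98
since m = R²·116 − 98²:  R² = (9604 + -208) / 116 = 81
R = √81 = 9  ⇒  r_B = 9 − 3 = 6

rB=6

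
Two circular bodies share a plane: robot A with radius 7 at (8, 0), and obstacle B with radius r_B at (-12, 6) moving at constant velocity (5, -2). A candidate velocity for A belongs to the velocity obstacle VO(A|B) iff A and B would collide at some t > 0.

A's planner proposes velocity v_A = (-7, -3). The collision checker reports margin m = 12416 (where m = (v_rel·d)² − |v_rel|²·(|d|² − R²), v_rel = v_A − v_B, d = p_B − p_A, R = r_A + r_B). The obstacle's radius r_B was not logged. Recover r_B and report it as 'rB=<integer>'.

m = 12416
d = (-20, 6);  v_rel = (-12, -1),  |v_rel|² = 145
v_rel×d = (-12)·(6) − (-1)·(-20) = -92
since m = R²·145 − (-92)²:  R² = (8464 + 12416) / 145 = 144
R = √144 = 12  ⇒  r_B = 12 − 7 = 5

rB=5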